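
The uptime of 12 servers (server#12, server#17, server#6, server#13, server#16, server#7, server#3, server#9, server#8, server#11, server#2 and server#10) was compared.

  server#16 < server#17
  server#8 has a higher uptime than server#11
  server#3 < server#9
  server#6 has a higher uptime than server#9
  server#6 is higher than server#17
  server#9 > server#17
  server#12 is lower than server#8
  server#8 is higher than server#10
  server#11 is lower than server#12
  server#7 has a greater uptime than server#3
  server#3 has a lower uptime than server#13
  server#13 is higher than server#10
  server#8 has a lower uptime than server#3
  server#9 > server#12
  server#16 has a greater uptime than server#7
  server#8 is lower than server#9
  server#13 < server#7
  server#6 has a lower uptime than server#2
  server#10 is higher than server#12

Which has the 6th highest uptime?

Piecing the relations together gives one ordering: server#11 < server#12 < server#10 < server#8 < server#3 < server#13 < server#7 < server#16 < server#17 < server#9 < server#6 < server#2.
The 6th largest is server#7.

server#7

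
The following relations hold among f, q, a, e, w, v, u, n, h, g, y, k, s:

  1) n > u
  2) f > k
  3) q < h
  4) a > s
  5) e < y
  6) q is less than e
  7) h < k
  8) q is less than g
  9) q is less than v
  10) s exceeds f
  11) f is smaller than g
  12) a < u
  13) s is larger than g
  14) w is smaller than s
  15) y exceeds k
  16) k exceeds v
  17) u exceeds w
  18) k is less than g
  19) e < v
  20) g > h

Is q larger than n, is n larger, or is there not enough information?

n

q < e and e < v give q < v.
Then v < k extends the chain to k.
With k < f: q < e < v < k < f.
With f < g: q < e < v < k < f < g.
Then g < s extends the chain to s.
With s < a: q < e < v < k < f < g < s < a.
With a < u: q < e < v < k < f < g < s < a < u.
With u < n: q < e < v < k < f < g < s < a < u < n.
So n is larger.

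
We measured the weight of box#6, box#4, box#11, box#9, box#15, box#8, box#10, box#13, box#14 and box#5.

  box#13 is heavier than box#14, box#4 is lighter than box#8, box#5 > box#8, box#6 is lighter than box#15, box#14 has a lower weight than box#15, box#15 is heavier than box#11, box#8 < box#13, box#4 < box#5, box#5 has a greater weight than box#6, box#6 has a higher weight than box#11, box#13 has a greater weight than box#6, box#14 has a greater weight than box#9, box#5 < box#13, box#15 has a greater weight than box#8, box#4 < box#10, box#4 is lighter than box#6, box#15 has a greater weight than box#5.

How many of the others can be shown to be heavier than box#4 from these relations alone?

The elements the relations force above box#4 are box#6, box#8, box#5, box#15, box#13, box#10 — no chain reaches any other.
That is 6.

6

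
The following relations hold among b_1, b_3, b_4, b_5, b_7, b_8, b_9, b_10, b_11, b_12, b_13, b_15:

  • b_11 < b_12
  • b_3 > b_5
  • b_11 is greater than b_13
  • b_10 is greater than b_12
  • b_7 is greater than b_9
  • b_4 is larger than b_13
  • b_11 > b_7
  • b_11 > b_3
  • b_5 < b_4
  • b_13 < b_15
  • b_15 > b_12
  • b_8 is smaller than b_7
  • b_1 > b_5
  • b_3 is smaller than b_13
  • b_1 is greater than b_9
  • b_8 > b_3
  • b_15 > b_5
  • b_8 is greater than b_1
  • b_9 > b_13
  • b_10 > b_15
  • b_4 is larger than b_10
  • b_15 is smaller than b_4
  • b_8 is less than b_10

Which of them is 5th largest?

b_11

The consecutive relations fix a unique order: b_5 < b_3 < b_13 < b_9 < b_1 < b_8 < b_7 < b_11 < b_12 < b_15 < b_10 < b_4.
The 5th largest is b_11.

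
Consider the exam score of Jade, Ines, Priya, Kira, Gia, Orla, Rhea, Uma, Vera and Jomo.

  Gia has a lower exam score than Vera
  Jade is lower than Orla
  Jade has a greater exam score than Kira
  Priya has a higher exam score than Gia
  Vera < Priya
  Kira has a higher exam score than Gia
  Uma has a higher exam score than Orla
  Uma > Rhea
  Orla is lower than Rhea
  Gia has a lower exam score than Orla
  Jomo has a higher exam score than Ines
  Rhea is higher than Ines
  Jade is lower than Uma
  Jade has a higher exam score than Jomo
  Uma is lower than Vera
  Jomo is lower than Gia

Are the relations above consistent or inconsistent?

The single ordering Ines < Jomo < Gia < Kira < Jade < Orla < Rhea < Uma < Vera < Priya satisfies every listed relation, so no contradiction arises.

consistent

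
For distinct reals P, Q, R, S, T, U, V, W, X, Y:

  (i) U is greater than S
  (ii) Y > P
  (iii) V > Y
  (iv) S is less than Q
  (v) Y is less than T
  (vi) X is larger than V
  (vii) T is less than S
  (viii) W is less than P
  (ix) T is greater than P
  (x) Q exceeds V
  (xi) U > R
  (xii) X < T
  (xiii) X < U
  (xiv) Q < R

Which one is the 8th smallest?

The consecutive relations fix a unique order: W < P < Y < V < X < T < S < Q < R < U.
Counting 8 from the smallest end gives Q.

Q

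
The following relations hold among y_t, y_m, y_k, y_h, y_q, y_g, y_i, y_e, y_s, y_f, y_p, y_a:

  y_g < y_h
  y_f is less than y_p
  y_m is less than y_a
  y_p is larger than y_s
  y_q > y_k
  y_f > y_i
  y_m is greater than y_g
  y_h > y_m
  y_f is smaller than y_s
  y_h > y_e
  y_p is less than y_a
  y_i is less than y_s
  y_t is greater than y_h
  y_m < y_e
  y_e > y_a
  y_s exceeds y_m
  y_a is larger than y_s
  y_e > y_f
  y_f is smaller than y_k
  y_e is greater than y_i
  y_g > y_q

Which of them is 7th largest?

y_m

The consecutive relations fix a unique order: y_i < y_f < y_k < y_q < y_g < y_m < y_s < y_p < y_a < y_e < y_h < y_t.
The 7th largest is y_m.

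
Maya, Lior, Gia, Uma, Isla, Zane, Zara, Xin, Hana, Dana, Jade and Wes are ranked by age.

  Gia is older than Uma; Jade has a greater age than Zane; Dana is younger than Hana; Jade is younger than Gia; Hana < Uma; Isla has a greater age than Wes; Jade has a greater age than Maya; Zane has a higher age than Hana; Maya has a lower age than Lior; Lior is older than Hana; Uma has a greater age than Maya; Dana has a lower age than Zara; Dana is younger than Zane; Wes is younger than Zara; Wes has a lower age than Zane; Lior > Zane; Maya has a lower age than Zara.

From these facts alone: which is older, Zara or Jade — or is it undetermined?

undetermined

Following every chain through Jade: above Jade we get Gia; below Jade we get Dana, Wes, Hana, Zane, Maya.
Zara is not reached, and no chain runs the other way from Zara to Jade.
So the given relations leave the order of Jade and Zara undetermined.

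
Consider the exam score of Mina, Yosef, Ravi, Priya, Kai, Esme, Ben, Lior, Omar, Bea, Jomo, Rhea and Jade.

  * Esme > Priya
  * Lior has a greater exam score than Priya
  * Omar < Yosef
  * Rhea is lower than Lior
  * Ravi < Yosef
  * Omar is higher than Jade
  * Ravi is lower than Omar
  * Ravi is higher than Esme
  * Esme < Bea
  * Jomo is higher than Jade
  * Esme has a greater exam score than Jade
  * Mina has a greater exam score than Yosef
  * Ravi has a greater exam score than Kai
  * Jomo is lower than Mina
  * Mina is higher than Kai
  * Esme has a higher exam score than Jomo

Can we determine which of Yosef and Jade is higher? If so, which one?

Yosef

Link the given pairs in sequence: Jade < Jomo; Jomo < Esme; Esme < Ravi; Ravi < Omar; Omar < Yosef.
Chaining these gives Jade < Jomo < Esme < Ravi < Omar < Yosef.
So Yosef is higher.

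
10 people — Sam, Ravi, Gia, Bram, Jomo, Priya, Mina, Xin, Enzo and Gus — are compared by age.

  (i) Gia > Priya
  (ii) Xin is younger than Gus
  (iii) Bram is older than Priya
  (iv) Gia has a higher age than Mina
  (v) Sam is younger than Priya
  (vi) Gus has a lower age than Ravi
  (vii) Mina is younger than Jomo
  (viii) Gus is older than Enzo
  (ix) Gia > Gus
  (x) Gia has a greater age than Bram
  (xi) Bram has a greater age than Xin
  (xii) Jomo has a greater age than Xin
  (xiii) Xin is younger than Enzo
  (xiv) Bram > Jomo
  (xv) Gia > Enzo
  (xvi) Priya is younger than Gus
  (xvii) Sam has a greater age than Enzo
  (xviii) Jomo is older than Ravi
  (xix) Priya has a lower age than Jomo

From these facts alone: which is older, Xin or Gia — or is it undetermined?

Gia

Xin < Enzo and Enzo < Sam give Xin < Sam.
Then Sam < Priya extends the chain to Priya.
With Priya < Gus: Xin < Enzo < Sam < Priya < Gus.
With Gus < Ravi: Xin < Enzo < Sam < Priya < Gus < Ravi.
With Ravi < Jomo: Xin < Enzo < Sam < Priya < Gus < Ravi < Jomo.
Then Jomo < Bram extends the chain to Bram.
Then Bram < Gia extends the chain to Gia.
So Gia is older.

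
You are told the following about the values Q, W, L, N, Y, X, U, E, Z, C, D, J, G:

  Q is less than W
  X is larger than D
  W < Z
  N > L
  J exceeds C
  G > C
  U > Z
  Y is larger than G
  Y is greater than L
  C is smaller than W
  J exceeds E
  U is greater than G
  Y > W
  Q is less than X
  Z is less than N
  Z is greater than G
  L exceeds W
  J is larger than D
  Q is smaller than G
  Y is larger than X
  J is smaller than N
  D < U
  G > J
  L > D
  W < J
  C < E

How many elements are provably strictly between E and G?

The relations place E below G. An element lies strictly between them when it is forced above E and also forced below G.
Above E: {J, Z, N, Y, U}. Below G: {D, C, Q, W, J}.
Intersection: {J} — 1.

1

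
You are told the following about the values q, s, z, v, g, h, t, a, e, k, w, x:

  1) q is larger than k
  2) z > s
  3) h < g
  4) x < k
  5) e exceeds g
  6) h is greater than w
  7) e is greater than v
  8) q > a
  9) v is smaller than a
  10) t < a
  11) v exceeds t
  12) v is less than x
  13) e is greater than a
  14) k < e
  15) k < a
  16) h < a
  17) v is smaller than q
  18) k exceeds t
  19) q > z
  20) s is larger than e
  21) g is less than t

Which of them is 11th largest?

h

Chaining the given pairs: w < h < g < t < v < x < k < a < e < s < z < q.
The 11th largest is h.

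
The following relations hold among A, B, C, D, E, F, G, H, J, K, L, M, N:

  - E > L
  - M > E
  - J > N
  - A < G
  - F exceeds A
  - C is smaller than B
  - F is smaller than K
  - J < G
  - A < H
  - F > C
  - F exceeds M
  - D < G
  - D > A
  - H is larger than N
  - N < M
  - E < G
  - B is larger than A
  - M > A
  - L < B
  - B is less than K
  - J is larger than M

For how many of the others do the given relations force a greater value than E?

From E the given relations immediately reach M, G.
From those, F, J — 4 in total.
From those, K — 5 in total.
Nothing else is reachable above E; 5 in all.

5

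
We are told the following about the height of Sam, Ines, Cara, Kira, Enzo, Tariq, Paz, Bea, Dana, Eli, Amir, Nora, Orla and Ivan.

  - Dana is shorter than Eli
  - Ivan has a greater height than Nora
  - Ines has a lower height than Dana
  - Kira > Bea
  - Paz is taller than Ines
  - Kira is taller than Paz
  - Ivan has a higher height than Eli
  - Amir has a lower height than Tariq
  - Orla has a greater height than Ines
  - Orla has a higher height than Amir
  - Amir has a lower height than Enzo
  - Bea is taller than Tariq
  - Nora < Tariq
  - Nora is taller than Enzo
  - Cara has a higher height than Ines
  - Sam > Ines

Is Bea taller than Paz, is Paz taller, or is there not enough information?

Following every chain through Paz: above Paz we get Kira; below Paz we get Ines.
Bea is not reached, and no chain runs the other way from Bea to Paz.
So the given relations leave the order of Paz and Bea undetermined.

undetermined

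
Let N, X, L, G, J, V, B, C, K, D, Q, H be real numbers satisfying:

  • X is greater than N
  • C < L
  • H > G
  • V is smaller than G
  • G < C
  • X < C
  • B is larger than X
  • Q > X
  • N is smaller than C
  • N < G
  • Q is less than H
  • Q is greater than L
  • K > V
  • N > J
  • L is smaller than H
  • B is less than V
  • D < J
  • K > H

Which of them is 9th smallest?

L

The consecutive relations fix a unique order: D < J < N < X < B < V < G < C < L < Q < H < K.
The 9th smallest is L.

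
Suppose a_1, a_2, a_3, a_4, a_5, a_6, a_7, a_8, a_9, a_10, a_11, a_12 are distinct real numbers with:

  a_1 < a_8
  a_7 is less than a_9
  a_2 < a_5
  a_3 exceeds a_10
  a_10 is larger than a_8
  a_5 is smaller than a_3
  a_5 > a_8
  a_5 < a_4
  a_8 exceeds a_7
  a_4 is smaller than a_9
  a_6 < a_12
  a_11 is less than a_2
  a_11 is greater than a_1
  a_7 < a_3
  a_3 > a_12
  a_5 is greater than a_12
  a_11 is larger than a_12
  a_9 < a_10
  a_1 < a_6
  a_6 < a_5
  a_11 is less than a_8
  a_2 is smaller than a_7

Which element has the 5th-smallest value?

a_2

Piecing the relations together gives one ordering: a_1 < a_6 < a_12 < a_11 < a_2 < a_7 < a_8 < a_5 < a_4 < a_9 < a_10 < a_3.
The 5th smallest is a_2.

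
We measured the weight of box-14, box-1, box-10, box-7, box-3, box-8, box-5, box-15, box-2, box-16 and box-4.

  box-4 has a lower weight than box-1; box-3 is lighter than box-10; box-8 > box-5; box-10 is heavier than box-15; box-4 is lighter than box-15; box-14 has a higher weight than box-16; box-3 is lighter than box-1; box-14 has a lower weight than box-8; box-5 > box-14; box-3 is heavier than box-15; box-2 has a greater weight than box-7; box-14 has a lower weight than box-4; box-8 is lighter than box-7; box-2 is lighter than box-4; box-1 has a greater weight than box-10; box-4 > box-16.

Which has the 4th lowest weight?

Piecing the relations together gives one ordering: box-16 < box-14 < box-5 < box-8 < box-7 < box-2 < box-4 < box-15 < box-3 < box-10 < box-1.
The 4th smallest is box-8.

box-8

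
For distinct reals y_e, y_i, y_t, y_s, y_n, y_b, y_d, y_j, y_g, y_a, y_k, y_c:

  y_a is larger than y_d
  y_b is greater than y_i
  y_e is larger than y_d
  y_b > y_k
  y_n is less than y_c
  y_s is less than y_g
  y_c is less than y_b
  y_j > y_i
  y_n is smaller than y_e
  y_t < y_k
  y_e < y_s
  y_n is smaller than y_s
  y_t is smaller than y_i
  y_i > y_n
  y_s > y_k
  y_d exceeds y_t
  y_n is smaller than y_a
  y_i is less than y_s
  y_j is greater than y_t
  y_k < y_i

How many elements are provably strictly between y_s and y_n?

Chaining upward from y_n reaches: y_e, y_a, y_c, y_i, y_b, y_j, y_g.
Chaining downward from y_s reaches: y_t, y_d, y_k, y_e, y_i.
Strictly between y_n and y_s are those in both lists: y_e, y_i — 2 elements.

2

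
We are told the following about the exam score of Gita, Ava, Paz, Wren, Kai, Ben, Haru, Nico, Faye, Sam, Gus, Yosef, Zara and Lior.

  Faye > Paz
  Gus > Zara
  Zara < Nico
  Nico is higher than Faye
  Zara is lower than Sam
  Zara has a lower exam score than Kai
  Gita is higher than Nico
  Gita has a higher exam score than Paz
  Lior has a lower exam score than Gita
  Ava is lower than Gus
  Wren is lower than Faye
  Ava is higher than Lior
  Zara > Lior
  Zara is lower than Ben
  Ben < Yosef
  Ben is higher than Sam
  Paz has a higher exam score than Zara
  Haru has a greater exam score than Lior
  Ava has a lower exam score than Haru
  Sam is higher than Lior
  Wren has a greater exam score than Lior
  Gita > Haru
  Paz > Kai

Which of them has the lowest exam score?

Lior

Zara is not least since Lior < Zara; Ava is not least since Lior < Ava; Wren is not least since Lior < Wren; Kai is not least since Zara < Kai; Paz is not least since Kai < Paz; Sam is not least since Zara < Sam; Ben is not least since Sam < Ben; Faye is not least since Wren < Faye; Nico is not least since Faye < Nico; Haru is not least since Lior < Haru; Yosef is not least since Ben < Yosef; Gus is not least since Zara < Gus; Gita is not least since Paz < Gita.
Only Lior has nothing below it, so Lior is the lowest exam score.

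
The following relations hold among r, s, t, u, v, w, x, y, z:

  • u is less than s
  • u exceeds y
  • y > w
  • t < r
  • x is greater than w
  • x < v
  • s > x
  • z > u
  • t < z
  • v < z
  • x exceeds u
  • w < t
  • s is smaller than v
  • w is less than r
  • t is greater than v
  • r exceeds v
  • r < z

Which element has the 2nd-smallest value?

y

The consecutive relations fix a unique order: w < y < u < x < s < v < t < r < z.
Counting 2 from the smallest end gives y.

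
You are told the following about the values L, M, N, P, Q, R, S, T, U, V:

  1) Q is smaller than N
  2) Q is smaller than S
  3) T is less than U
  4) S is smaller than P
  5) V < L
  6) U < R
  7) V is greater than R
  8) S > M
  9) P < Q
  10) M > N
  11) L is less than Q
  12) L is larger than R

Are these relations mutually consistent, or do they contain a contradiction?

inconsistent

Chaining the given relations yields Q < N < M < S < P, so Q < P. But one relation states P < Q. These cannot both hold.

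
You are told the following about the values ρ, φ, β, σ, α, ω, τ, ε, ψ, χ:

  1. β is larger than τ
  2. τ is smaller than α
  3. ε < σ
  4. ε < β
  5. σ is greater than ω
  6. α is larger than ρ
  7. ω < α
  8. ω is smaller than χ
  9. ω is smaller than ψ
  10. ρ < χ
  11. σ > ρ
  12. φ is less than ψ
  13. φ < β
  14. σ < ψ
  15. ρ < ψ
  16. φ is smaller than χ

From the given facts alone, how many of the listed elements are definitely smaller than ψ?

The elements the relations force below ψ are ω, ε, ρ, σ, φ — no chain reaches any other.
That is 5.

5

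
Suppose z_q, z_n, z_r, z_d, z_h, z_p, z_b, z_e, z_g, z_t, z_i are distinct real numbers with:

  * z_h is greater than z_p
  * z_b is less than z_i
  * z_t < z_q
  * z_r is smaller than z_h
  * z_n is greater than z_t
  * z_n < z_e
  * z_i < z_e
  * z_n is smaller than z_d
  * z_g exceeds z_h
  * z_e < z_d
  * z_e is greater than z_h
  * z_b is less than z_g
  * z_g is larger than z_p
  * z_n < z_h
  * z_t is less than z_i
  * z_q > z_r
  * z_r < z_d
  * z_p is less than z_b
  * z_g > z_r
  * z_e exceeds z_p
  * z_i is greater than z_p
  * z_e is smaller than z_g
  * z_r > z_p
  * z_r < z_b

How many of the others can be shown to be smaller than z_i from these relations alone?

From z_i the given relations immediately reach z_p, z_t, z_b.
From those, z_r — 4 in total.
No other element is forced below z_i by the given relations, so the count is 4.

4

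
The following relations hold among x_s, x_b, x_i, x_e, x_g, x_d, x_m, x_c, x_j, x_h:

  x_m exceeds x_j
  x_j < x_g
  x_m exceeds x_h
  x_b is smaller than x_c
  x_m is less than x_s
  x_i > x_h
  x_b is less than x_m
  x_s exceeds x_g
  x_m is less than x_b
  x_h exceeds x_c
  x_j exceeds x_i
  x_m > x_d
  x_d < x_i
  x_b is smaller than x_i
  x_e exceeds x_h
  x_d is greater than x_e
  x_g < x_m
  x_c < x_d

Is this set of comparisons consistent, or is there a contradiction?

We have x_m < x_b stated directly, yet also x_b < x_c < x_h < x_e < x_d < x_i < x_j < x_g < x_m by chaining the others — so x_b < x_m. Contradiction.

inconsistent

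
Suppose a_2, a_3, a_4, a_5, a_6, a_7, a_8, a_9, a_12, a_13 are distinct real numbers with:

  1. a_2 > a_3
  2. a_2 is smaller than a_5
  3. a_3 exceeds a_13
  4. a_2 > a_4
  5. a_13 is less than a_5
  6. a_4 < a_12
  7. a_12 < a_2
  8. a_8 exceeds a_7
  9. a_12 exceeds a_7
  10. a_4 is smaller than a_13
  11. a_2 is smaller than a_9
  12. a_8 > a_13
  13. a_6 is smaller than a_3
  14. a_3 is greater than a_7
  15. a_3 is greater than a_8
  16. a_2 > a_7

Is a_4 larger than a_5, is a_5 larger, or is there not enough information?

Following the relations from a_4: a_4 < a_13 < a_3 < a_2 < a_5.
So a_5 is larger.

a_5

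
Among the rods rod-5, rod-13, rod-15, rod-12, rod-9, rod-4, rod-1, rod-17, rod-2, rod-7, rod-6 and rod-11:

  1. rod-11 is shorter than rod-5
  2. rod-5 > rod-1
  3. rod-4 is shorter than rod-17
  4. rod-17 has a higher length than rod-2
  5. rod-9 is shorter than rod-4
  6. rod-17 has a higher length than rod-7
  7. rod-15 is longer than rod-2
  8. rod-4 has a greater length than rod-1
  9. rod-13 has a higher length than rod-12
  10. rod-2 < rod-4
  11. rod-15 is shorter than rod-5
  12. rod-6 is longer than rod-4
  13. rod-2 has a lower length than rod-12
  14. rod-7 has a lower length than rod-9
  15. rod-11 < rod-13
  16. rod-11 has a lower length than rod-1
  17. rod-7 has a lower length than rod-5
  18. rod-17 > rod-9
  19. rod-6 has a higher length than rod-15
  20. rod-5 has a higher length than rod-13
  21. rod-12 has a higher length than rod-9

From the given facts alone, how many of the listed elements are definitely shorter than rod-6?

Directly below rod-6: rod-15, rod-4.
One step further: rod-2, rod-1, rod-9 (5 so far).
One step further: rod-11, rod-7 (7 so far).
Nothing else is reachable below rod-6; 7 in all.

7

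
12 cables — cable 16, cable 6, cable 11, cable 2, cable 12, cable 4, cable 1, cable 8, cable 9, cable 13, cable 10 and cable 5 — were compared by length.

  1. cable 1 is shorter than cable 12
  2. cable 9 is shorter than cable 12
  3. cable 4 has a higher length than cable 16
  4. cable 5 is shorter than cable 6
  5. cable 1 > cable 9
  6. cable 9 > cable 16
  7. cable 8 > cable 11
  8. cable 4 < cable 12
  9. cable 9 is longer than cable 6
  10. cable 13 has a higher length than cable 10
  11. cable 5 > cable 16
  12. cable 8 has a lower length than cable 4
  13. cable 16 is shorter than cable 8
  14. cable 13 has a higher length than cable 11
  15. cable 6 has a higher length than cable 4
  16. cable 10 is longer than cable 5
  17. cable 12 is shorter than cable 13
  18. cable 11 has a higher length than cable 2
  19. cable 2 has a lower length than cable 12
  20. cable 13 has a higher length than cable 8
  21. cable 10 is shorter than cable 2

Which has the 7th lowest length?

The consecutive relations fix a unique order: cable 16 < cable 5 < cable 10 < cable 2 < cable 11 < cable 8 < cable 4 < cable 6 < cable 9 < cable 1 < cable 12 < cable 13.
Counting 7 from the smallest end gives cable 4.

cable 4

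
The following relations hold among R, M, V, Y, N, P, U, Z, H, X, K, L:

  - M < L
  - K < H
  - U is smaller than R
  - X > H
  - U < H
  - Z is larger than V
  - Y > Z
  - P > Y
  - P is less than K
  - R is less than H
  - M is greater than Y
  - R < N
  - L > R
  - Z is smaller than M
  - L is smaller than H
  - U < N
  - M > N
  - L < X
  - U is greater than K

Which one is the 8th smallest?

The consecutive relations fix a unique order: V < Z < Y < P < K < U < R < N < M < L < H < X.
The 8th smallest is N.

N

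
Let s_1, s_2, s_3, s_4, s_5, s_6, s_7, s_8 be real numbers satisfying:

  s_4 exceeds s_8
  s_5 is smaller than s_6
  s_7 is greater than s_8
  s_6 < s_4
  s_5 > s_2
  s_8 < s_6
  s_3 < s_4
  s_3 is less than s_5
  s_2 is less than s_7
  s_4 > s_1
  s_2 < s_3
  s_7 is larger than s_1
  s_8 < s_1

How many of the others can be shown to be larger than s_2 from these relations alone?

5

From s_2 the given relations immediately reach s_3, s_5, s_7.
From those, s_6, s_4 — 5 in total.
Nothing else is reachable above s_2; 5 in all.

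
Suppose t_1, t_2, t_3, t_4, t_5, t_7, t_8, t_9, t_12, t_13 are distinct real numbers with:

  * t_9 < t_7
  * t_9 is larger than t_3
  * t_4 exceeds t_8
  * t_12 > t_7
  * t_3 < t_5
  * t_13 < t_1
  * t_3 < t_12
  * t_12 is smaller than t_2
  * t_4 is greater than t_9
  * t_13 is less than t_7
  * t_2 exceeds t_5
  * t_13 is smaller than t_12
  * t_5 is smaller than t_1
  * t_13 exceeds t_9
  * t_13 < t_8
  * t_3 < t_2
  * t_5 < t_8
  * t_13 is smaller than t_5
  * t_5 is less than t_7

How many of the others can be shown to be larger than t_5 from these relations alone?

From t_5 the given relations immediately reach t_1, t_7, t_8, t_2.
From those, t_12, t_4 — 6 in total.
No other element is forced above t_5 by the given relations, so the count is 6.

6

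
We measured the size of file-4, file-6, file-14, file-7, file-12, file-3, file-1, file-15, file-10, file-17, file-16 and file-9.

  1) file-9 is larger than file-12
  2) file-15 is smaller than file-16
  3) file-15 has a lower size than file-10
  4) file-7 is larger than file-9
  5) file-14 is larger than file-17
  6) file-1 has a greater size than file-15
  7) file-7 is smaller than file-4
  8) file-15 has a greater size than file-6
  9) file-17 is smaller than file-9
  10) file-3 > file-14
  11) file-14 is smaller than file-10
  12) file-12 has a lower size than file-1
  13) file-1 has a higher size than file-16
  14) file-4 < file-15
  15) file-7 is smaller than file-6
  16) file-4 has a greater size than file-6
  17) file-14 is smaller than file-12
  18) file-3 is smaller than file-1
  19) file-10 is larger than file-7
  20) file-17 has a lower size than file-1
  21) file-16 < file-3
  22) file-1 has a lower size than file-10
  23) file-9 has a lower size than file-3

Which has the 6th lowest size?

file-6

The consecutive relations fix a unique order: file-17 < file-14 < file-12 < file-9 < file-7 < file-6 < file-4 < file-15 < file-16 < file-3 < file-1 < file-10.
The 6th smallest is file-6.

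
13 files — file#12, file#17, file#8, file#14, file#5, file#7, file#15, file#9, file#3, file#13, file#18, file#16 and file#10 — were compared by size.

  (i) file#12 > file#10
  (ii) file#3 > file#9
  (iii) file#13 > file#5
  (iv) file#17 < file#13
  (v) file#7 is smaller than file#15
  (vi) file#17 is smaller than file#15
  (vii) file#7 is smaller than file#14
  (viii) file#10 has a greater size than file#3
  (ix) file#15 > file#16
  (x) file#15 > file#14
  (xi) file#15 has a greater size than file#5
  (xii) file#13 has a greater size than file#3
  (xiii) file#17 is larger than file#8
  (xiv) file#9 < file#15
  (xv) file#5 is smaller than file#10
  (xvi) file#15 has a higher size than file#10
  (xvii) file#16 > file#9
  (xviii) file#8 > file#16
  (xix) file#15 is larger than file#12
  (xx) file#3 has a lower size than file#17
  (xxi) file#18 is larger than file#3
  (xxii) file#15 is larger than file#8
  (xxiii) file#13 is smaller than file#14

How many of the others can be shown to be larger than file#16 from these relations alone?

The elements the relations force above file#16 are file#8, file#17, file#13, file#14, file#15 — no chain reaches any other.
That is 5.

5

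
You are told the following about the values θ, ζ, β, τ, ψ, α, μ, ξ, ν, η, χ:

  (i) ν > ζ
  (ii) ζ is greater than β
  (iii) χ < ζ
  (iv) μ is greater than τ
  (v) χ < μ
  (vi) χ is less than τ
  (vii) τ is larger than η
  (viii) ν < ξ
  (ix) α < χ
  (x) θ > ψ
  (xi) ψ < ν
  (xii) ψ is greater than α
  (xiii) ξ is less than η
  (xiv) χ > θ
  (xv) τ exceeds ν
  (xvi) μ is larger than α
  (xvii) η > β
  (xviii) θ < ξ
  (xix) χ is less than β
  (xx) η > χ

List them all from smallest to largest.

α < ψ < θ < χ < β < ζ < ν < ξ < η < τ < μ

Each adjacent pair is fixed by a given relation: α < ψ; ψ < θ; θ < χ; χ < β; β < ζ; ζ < ν; ν < ξ; ξ < η; η < τ; τ < μ. Chaining them end to end gives the full order.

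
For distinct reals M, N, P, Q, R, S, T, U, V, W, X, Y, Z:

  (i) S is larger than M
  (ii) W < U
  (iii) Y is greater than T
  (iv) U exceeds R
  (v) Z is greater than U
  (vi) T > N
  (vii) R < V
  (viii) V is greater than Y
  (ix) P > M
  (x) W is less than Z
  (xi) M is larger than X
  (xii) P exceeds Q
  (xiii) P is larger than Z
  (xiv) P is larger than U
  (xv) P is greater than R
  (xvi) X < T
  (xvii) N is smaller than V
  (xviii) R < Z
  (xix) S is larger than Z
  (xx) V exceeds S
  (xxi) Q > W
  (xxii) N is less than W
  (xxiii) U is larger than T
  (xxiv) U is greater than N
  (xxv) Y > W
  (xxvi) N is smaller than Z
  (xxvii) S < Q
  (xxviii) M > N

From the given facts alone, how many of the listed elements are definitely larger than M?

The elements the relations force above M are S, Q, V, P — no chain reaches any other.
That is 4.

4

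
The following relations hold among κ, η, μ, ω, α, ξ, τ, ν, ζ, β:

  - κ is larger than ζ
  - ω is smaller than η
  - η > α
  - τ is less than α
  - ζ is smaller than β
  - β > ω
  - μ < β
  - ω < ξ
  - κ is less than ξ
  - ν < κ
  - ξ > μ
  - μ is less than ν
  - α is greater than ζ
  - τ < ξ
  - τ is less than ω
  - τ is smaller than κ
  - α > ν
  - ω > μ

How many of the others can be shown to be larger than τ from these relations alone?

6

From τ the given relations immediately reach ω, α, κ, ξ.
From those, β, η — 6 in total.
Nothing else is reachable above τ; 6 in all.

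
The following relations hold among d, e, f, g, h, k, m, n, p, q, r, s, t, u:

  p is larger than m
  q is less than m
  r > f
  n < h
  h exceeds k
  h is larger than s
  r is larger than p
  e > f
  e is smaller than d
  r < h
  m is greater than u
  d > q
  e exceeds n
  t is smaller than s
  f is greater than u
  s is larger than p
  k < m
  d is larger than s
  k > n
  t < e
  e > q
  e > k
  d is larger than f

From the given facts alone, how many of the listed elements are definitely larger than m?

5

The elements the relations force above m are p, s, r, d, h — no chain reaches any other.
That is 5.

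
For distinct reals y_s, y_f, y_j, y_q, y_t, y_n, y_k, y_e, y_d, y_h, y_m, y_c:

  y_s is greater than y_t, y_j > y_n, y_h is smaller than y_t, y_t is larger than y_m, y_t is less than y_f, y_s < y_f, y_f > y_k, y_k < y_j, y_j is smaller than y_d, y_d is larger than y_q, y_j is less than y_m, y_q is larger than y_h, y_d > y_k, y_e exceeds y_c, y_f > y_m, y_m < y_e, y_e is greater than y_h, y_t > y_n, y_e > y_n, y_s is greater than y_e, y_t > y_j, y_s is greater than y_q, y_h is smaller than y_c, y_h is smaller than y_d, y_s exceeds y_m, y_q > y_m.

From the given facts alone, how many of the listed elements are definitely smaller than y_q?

Directly below y_q: y_h, y_m.
One step further: y_j (3 so far).
One step further: y_n, y_k (5 so far).
No other element is forced below y_q by the given relations, so the count is 5.

5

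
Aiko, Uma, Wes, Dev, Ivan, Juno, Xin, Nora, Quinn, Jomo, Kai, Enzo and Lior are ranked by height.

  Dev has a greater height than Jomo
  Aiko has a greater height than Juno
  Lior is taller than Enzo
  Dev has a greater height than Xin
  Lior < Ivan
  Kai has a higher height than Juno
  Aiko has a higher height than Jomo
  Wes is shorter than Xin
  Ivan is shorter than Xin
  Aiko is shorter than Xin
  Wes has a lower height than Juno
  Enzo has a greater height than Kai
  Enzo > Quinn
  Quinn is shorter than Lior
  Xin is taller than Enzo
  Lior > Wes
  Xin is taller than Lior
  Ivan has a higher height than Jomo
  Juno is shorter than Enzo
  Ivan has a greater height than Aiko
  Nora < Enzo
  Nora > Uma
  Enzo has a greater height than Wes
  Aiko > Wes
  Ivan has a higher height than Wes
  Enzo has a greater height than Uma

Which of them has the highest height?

Dev

Chaining downward from Dev: directly below it, Jomo, Xin; then Wes, Aiko, Enzo, Lior, Ivan; then Uma, Quinn, Juno, Kai, Nora.
That covers every other element, and nothing is given above Dev, so Dev is the highest height.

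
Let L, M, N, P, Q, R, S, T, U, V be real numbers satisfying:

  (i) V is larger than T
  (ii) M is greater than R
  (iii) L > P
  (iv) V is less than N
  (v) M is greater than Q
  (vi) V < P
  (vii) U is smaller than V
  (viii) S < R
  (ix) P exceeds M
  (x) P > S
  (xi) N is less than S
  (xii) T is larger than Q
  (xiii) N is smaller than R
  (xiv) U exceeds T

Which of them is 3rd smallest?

Chaining the given pairs: Q < T < U < V < N < S < R < M < P < L.
The 3rd smallest is U.

U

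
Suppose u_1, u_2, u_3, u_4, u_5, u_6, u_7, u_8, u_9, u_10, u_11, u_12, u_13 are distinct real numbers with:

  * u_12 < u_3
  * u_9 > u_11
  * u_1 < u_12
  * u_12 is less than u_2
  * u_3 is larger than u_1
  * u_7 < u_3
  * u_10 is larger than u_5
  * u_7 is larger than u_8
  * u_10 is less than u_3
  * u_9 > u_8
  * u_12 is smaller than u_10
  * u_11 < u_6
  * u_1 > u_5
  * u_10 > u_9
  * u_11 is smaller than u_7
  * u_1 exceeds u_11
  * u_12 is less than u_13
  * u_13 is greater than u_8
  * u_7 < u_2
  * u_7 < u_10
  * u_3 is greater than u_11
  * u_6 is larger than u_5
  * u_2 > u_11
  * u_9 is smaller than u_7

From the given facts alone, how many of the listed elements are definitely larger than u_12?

Directly above u_12: u_13, u_2, u_10, u_3.
No other element is forced above u_12 by the given relations, so the count is 4.

4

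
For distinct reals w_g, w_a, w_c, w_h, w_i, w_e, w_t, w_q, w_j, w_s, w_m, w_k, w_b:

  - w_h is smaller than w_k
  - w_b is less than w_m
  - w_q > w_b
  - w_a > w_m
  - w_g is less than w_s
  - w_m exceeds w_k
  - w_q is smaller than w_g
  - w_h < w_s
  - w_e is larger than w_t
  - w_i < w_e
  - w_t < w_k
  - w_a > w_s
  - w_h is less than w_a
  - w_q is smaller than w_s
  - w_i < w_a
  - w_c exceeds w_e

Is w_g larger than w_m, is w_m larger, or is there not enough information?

Following every chain through w_g: above w_g we get w_s, w_a; below w_g we get w_b, w_q.
w_m is not reached, and no chain runs the other way from w_m to w_g.
So the given relations leave the order of w_g and w_m undetermined.

undetermined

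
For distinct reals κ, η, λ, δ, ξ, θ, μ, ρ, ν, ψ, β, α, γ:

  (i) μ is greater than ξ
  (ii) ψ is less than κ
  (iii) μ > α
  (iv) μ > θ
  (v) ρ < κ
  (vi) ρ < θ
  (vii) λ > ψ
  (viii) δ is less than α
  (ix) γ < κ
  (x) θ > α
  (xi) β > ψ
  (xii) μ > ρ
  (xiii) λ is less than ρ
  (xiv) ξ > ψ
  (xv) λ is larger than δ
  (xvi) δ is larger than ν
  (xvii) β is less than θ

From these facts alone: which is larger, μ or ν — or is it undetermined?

The relevant relations are ν < δ; δ < λ; λ < ρ; ρ < θ; θ < μ.
Chaining these gives ν < δ < λ < ρ < θ < μ.
So μ is larger.

μ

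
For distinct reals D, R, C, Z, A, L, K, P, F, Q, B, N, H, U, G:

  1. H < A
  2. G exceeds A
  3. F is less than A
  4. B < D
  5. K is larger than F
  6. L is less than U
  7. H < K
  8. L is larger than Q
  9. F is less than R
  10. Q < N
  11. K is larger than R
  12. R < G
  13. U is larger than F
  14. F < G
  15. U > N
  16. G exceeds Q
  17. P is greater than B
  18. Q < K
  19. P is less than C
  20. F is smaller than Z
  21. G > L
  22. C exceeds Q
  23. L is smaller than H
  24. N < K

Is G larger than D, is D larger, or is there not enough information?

undetermined

Following every chain through D: below D we get B.
G is not reached, and no chain runs the other way from G to D.
So the given relations leave the order of D and G undetermined.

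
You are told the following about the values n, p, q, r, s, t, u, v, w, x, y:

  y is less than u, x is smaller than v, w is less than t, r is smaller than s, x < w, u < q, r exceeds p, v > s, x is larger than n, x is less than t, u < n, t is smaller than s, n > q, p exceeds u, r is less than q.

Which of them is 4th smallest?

r

The consecutive relations fix a unique order: y < u < p < r < q < n < x < w < t < s < v.
The 4th smallest is r.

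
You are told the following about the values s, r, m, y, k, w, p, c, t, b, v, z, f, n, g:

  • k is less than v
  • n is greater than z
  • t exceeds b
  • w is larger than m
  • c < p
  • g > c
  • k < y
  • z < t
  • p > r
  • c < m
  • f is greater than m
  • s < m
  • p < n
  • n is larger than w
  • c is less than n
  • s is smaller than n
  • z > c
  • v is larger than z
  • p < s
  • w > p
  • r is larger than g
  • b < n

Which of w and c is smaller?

c

Link the given pairs in sequence: c < g; g < r; r < p; p < s; s < m; m < w.
Together: c < g < r < p < s < m < w.
So c < w; c is the smaller of the two.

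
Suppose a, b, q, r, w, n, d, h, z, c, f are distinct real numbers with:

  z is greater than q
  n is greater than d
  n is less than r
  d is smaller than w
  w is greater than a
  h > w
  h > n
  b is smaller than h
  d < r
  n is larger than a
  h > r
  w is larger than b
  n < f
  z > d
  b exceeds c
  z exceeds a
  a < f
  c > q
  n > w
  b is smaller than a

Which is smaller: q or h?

q < c and c < b give q < b.
With b < w: q < c < b < w.
With w < n: q < c < b < w < n.
With n < r: q < c < b < w < n < r.
With r < h: q < c < b < w < n < r < h.
So q < h; q is the smaller of the two.

q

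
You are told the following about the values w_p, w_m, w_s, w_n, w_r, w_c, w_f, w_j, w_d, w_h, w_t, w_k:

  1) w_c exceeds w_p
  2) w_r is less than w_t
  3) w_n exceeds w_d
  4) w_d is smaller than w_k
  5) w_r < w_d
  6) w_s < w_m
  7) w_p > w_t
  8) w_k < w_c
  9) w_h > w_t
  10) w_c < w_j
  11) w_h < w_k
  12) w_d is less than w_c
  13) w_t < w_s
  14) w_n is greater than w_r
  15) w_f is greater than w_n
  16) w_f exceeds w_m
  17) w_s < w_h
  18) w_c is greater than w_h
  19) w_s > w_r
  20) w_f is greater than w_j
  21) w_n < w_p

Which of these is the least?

Chaining upward from w_r: directly above it, w_d, w_t, w_n, w_s; then w_h, w_k, w_p, w_c, w_m, w_f; then w_j.
That covers every other element, and nothing is given below w_r, so w_r is the least.

w_r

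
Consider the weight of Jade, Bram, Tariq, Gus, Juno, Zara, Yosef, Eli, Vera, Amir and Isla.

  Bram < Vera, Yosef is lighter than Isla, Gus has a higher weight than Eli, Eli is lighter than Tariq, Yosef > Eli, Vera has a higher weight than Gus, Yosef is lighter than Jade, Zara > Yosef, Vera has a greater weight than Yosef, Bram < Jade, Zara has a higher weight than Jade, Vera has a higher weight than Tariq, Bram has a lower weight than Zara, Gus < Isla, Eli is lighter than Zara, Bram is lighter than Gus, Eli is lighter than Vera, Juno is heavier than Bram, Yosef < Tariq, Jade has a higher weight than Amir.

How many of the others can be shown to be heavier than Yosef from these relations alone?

The elements the relations force above Yosef are Jade, Tariq, Isla, Zara, Vera — no chain reaches any other.
That is 5.

5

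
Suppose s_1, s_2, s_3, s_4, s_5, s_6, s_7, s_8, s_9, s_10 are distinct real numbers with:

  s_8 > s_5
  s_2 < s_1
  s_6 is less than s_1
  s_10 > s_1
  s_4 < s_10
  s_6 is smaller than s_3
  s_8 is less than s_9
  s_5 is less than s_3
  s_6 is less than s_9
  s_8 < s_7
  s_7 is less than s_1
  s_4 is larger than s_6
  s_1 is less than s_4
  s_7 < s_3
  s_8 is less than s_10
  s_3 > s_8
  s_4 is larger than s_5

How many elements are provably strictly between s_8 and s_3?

The relations place s_8 below s_3. An element lies strictly between them when it is forced above s_8 and also forced below s_3.
Above s_8: {s_7, s_1, s_4, s_9, s_10}. Below s_3: {s_5, s_7, s_6}.
Intersection: {s_7} — 1.

1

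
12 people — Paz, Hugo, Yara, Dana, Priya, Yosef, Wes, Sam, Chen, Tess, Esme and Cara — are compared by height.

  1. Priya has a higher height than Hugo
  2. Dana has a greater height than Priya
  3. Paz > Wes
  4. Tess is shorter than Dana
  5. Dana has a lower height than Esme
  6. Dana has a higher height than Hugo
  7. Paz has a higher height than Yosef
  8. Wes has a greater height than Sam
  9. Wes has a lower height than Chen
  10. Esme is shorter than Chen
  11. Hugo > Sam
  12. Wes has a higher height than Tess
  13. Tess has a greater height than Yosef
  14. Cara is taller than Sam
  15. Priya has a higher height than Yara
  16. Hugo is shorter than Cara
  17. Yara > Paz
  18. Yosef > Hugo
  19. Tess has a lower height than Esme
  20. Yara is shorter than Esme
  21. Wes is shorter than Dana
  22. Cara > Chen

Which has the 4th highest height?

Chaining the given pairs: Sam < Hugo < Yosef < Tess < Wes < Paz < Yara < Priya < Dana < Esme < Chen < Cara.
The 4th largest is Dana.

Dana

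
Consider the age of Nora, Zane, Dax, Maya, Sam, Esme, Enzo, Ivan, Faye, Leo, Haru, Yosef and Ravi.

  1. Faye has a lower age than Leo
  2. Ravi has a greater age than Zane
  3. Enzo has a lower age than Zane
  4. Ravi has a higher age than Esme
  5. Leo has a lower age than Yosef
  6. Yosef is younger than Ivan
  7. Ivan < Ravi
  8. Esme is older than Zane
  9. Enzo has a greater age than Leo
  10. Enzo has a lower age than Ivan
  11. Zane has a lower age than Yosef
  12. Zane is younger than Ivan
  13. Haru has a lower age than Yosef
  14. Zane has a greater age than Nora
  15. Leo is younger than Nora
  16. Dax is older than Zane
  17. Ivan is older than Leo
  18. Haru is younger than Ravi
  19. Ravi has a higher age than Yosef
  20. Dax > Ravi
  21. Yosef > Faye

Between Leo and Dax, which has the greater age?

Leo < Enzo < Zane < Yosef < Ivan < Ravi < Dax, by transitivity through Enzo, Zane, Yosef, Ivan, Ravi.
So Leo < Dax; Dax is the older of the two.

Dax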